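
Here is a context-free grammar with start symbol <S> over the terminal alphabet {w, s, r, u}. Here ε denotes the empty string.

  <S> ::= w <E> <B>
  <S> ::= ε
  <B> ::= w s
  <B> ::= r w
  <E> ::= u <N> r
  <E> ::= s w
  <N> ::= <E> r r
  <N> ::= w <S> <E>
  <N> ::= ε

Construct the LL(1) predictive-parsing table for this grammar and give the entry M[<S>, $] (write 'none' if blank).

<S> ::= ε

FIRST(<S>): from <S>::=w <E> <B> we get {w}; from <S>::=ε we get {ε}. So FIRST(<S>) = {ε, w}.
FIRST(<B>): from <B>::=w s we get {w}; from <B>::=r w we get {r}. So FIRST(<B>) = {r, w}.
FIRST(<E>): from <E>::=u <N> r we get {u}; from <E>::=s w we get {s}. So FIRST(<E>) = {s, u}.
FIRST(<N>): from <N>::=<E> r r we get {s, u}; from <N>::=w <S> <E> we get {w}; from <N>::=ε we get {ε}. So FIRST(<N>) = {ε, s, u, w}.
FOLLOW(<S>) includes $ since <S> is the start symbol.
FOLLOW(<S>): in <N>::=w <S> <E>, <S> is followed by <E> with FIRST {s, u}. Thus FOLLOW(<S>) = {$, s, u}.
For <S> ::= w <E> <B>: FIRST(w <E> <B>) = {w}, so it goes in M[<S>, t] for t ∈ {w}.
For <S> ::= ε: FIRST(ε) = {ε}, so it goes in M[<S>, t] for t ∈ {}; since ε ∈ FIRST, also for every t ∈ FOLLOW(<S>) = {$, s, u}.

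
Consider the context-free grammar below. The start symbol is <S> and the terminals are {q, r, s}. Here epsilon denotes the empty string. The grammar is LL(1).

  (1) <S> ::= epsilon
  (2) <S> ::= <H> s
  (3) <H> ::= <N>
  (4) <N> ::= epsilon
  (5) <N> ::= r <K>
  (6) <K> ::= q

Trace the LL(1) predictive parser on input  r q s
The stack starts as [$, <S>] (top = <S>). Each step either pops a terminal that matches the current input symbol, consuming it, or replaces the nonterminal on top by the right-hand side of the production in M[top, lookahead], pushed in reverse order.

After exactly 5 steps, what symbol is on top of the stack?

q

     Stack      Input    Action
  1  $ <S>      r q s $  expand <S> ::= <H> s
  2  $ s <H>    r q s $  expand <H> ::= <N>
  3  $ s <N>    r q s $  expand <N> ::= r <K>
  4  $ s <K> r  r q s $  match r
  5  $ s <K>    q s $    expand <K> ::= q
Stack after step 5: $ s q (top = q).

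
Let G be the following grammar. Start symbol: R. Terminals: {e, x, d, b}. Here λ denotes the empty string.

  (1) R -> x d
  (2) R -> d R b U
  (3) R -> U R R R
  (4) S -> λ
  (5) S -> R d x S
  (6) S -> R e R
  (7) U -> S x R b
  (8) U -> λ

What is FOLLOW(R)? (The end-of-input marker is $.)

FIRST(R) = {d, x}  (via U R R R)
FIRST(S) = {λ, d, x}  (via R d x S, R e R)
FIRST(U) = {λ, d, x}  (via S x R b)
FOLLOW(R) includes $ since R is the start symbol.
FOLLOW(S): in S->R d x S, the suffix after S is empty (adds nothing new); in U->S x R b, S is followed by x R b with FIRST {x}. Thus FOLLOW(S) = {x}.
FOLLOW(R): in R->d R b U, R is followed by b U with FIRST {b}; in R->U R R R (occurrence 1), R is followed by R R with FIRST {d, x}; in R->U R R R (occurrence 2), R is followed by R with FIRST {d, x}; in R->U R R R (occurrence 3), the suffix after R is empty (adds nothing new); in S->R d x S, R is followed by d x S with FIRST {d}; in S->R e R (occurrence 1), R is followed by e R with FIRST {e}; in S->R e R (occurrence 2), the suffix after R is empty, so FOLLOW(R) ⊇ FOLLOW(S) = {x}; in U->S x R b, R is followed by b with FIRST {b}. Thus FOLLOW(R) = {$, b, d, e, x}.
FOLLOW(U): in R->d R b U, the suffix after U is empty, so FOLLOW(U) ⊇ FOLLOW(R) = {$, b, d, e, x}; in R->U R R R, U is followed by R R R with FIRST {d, x}. Thus FOLLOW(U) = {$, b, d, e, x}.

{$, b, d, e, x}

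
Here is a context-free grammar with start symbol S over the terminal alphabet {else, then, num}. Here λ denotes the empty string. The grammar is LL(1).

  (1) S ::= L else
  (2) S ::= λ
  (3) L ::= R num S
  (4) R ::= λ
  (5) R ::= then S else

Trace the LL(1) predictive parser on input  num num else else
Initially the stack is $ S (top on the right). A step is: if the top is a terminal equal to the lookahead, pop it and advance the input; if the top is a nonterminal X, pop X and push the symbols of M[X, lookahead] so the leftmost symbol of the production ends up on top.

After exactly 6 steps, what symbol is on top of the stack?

R

     Stack           Input                Action
  1  $ S             num num else else $  expand S ::= L else
  2  $ else L        num num else else $  expand L ::= R num S
  3  $ else S num R  num num else else $  expand R ::= λ
  4  $ else S num    num num else else $  match num
  5  $ else S        num else else $      expand S ::= L else
  6  $ else else L   num else else $      expand L ::= R num S
Stack after step 6: $ else else S num R (top = R).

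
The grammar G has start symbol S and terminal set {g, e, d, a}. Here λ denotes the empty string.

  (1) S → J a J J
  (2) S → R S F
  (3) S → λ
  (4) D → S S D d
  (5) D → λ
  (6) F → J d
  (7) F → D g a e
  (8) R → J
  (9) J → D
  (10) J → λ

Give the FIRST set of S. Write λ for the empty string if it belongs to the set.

{λ, a, d, g}

FIRST(S) = {λ, a, d, g}  (via J a J J, R S F)
FIRST(D) = {λ, a, d, g}  (via S S D d)
FIRST(J) = {λ, a, d, g}  (via D)
FIRST(F) = {a, d, g}  (via J d, D g a e)
FIRST(R) = {λ, a, d, g}  (via J)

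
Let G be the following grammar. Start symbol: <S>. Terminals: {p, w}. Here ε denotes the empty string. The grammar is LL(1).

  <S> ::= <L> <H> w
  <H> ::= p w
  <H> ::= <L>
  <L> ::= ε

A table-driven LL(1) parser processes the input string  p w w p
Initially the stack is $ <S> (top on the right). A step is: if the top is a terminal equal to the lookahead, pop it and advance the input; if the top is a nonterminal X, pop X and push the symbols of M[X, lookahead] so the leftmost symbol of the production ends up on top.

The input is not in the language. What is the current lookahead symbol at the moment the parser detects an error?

p

     Stack        Input      Action
  1  $ <S>        p w w p $  expand <S> ::= <L> <H> w
  2  $ w <H> <L>  p w w p $  expand <L> ::= ε
  3  $ w <H>      p w w p $  expand <H> ::= p w
  4  $ w w p      p w w p $  match p
  5  $ w w        w w p $    match w
  6  $ w          w p $      match w
  7  $            p $        error: stack empty but input remains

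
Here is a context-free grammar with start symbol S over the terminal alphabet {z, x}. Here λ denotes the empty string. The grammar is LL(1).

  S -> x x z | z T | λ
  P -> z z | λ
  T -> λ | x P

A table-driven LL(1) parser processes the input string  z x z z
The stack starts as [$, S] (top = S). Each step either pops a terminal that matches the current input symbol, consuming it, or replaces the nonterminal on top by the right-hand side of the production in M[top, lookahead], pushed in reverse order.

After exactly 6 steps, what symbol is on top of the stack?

step 1: stack=$ S  input=z x z z $  — expand S -> z T
step 2: stack=$ T z  input=z x z z $  — match z
step 3: stack=$ T  input=x z z $  — expand T -> x P
step 4: stack=$ P x  input=x z z $  — match x
step 5: stack=$ P  input=z z $  — expand P -> z z
step 6: stack=$ z z  input=z z $  — match z
Stack after step 6: $ z (top = z).

z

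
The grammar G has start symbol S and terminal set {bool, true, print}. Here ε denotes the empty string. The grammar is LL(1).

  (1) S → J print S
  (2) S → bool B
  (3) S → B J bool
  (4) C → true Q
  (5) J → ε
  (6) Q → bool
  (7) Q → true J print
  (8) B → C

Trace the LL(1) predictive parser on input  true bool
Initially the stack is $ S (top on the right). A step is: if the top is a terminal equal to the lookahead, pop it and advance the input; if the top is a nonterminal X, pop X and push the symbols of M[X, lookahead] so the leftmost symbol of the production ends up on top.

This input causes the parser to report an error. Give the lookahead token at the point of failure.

$

     Stack            Input        Action
  1  $ S              true bool $  expand S → B J bool
  2  $ bool J B       true bool $  expand B → C
  3  $ bool J C       true bool $  expand C → true Q
  4  $ bool J Q true  true bool $  match true
  5  $ bool J Q       bool $       expand Q → bool
  6  $ bool J bool    bool $       match bool
  7  $ bool J         $            error: M[J, $] is empty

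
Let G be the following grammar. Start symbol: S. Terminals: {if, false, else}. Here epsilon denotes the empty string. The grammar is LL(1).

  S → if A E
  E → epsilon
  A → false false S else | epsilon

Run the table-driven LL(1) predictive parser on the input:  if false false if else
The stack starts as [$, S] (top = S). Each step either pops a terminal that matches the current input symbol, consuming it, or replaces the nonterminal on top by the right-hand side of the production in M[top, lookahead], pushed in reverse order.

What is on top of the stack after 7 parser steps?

step 1: stack=$ S  input=if false false if else $  — expand S → if A E
step 2: stack=$ E A if  input=if false false if else $  — match if
step 3: stack=$ E A  input=false false if else $  — expand A → false false S else
step 4: stack=$ E else S false false  input=false false if else $  — match false
step 5: stack=$ E else S false  input=false if else $  — match false
step 6: stack=$ E else S  input=if else $  — expand S → if A E
step 7: stack=$ E else E A if  input=if else $  — match if
Stack after step 7: $ E else E A (top = A).

A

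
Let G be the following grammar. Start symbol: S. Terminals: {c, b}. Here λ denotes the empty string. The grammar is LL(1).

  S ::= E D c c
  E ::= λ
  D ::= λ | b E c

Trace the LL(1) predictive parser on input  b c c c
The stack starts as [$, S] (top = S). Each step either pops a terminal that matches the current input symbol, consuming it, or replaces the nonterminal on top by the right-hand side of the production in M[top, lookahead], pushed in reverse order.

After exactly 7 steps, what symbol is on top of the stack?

c

     Stack        Input      Action
  1  $ S          b c c c $  expand S ::= E D c c
  2  $ c c D E    b c c c $  expand E ::= λ
  3  $ c c D      b c c c $  expand D ::= b E c
  4  $ c c c E b  b c c c $  match b
  5  $ c c c E    c c c $    expand E ::= λ
  6  $ c c c      c c c $    match c
  7  $ c c        c c $      match c
Stack after step 7: $ c (top = c).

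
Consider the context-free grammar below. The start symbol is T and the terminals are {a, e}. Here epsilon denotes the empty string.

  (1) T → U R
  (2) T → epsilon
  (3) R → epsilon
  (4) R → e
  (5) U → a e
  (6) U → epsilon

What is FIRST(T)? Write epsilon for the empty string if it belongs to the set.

FIRST(R) = {epsilon, e}
FIRST(U) = {epsilon, a}
FIRST(T) = {epsilon, a, e}  (via U R)

{epsilon, a, e}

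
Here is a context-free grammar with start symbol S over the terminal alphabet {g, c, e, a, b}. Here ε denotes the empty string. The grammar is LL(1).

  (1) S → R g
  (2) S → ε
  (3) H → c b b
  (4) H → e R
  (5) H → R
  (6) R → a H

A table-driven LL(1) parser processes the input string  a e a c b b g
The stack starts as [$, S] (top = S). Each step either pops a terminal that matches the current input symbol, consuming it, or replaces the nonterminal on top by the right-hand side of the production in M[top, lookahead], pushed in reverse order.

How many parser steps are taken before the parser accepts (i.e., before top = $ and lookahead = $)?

step 1: stack=$ S  input=a e a c b b g $  — expand S → R g
step 2: stack=$ g R  input=a e a c b b g $  — expand R → a H
step 3: stack=$ g H a  input=a e a c b b g $  — match a
step 4: stack=$ g H  input=e a c b b g $  — expand H → e R
step 5: stack=$ g R e  input=e a c b b g $  — match e
step 6: stack=$ g R  input=a c b b g $  — expand R → a H
step 7: stack=$ g H a  input=a c b b g $  — match a
step 8: stack=$ g H  input=c b b g $  — expand H → c b b
step 9: stack=$ g b b c  input=c b b g $  — match c
step 10: stack=$ g b b  input=b b g $  — match b
step 11: stack=$ g b  input=b g $  — match b
step 12: stack=$ g  input=g $  — match g
Accept reached after 12 steps.

12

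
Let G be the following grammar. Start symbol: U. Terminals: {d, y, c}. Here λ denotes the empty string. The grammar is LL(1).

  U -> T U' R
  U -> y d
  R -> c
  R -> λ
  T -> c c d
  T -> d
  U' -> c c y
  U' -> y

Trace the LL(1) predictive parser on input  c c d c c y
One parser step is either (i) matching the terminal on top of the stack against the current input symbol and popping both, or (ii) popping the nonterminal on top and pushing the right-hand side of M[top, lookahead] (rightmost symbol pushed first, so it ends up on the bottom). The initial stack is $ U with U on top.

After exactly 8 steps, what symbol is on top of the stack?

y

step 1: stack=$ U  input=c c d c c y $  — expand U -> T U' R
step 2: stack=$ R U' T  input=c c d c c y $  — expand T -> c c d
step 3: stack=$ R U' d c c  input=c c d c c y $  — match c
step 4: stack=$ R U' d c  input=c d c c y $  — match c
step 5: stack=$ R U' d  input=d c c y $  — match d
step 6: stack=$ R U'  input=c c y $  — expand U' -> c c y
step 7: stack=$ R y c c  input=c c y $  — match c
step 8: stack=$ R y c  input=c y $  — match c
Stack after step 8: $ R y (top = y).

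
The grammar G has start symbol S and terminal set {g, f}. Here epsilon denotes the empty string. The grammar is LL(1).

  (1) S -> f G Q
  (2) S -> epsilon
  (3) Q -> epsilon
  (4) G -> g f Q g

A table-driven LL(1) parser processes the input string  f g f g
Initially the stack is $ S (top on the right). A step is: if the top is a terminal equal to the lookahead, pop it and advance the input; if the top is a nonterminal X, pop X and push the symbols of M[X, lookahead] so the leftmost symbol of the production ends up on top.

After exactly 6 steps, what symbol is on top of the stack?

step 1: stack=$ S  input=f g f g $  — expand S -> f G Q
step 2: stack=$ Q G f  input=f g f g $  — match f
step 3: stack=$ Q G  input=g f g $  — expand G -> g f Q g
step 4: stack=$ Q g Q f g  input=g f g $  — match g
step 5: stack=$ Q g Q f  input=f g $  — match f
step 6: stack=$ Q g Q  input=g $  — expand Q -> epsilon
Stack after step 6: $ Q g (top = g).

g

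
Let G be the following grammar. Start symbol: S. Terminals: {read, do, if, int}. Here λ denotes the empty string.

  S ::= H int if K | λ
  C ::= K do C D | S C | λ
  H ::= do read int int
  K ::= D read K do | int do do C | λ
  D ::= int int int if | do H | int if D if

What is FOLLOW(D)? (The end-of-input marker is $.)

FIRST(H): from H::=do read int int we get {do}. So FIRST(H) = {do}.
FIRST(D): from D::=int int int if we get {int}; from D::=do H we get {do}; from D::=int if D if we get {int}. So FIRST(D) = {do, int}.
FIRST(S): from S::=H int if K we get {do}; from S::=λ we get {λ}. So FIRST(S) = {λ, do}.
FIRST(K): from K::=D read K do we get {do, int}; from K::=int do do C we get {int}; from K::=λ we get {λ}. So FIRST(K) = {λ, do, int}.
FIRST(C): from C::=K do C D we get {do, int}; from C::=S C we get {λ, do, int}; from C::=λ we get {λ}. So FIRST(C) = {λ, do, int}.
FOLLOW(S) includes $ since S is the start symbol.
FOLLOW(S): in C::=S C, S is followed by C with FIRST {λ, do, int}; in C::=S C, the suffix after S is nullable, so FOLLOW(S) ⊇ FOLLOW(C) = {$, do, int}. Thus FOLLOW(S) = {$, do, int}.
FOLLOW(K): in S::=H int if K, the suffix after K is empty, so FOLLOW(K) ⊇ FOLLOW(S) = {$, do, int}; in C::=K do C D, K is followed by do C D with FIRST {do}; in K::=D read K do, K is followed by do with FIRST {do}. Thus FOLLOW(K) = {$, do, int}.
FOLLOW(C): in C::=K do C D, C is followed by D with FIRST {do, int}; in C::=S C, the suffix after C is empty (adds nothing new); in K::=int do do C, the suffix after C is empty, so FOLLOW(C) ⊇ FOLLOW(K) = {$, do, int}. Thus FOLLOW(C) = {$, do, int}.
FOLLOW(D): in C::=K do C D, the suffix after D is empty, so FOLLOW(D) ⊇ FOLLOW(C) = {$, do, int}; in K::=D read K do, D is followed by read K do with FIRST {read}; in D::=int if D if, D is followed by if with FIRST {if}. Thus FOLLOW(D) = {$, do, if, int, read}.
FOLLOW(H): in S::=H int if K, H is followed by int if K with FIRST {int}; in D::=do H, the suffix after H is empty, so FOLLOW(H) ⊇ FOLLOW(D) = {$, do, if, int, read}. Thus FOLLOW(H) = {$, do, if, int, read}.

{$, do, if, int, read}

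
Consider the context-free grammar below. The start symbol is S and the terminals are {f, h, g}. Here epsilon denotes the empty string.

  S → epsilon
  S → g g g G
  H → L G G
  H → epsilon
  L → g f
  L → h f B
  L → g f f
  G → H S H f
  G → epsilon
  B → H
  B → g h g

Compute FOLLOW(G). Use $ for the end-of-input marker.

{$, f, g, h}

FIRST(S) = {epsilon, g}
FIRST(L) = {g, h}
FIRST(H) = {epsilon, g, h}  (via L G G)
FIRST(G) = {epsilon, f, g, h}  (via H S H f)
FIRST(B) = {epsilon, g, h}  (via H)
FOLLOW(S) includes $ since S is the start symbol.
FOLLOW(S): in G→H S H f, S is followed by H f with FIRST {f, g, h}. Thus FOLLOW(S) = {$, f, g, h}.
FOLLOW(H): in G→H S H f (occurrence 1), H is followed by S H f with FIRST {f, g, h}; in G→H S H f (occurrence 2), H is followed by f with FIRST {f}; in B→H, the suffix after H is empty, so FOLLOW(H) ⊇ FOLLOW(B) = {f, g, h}. Thus FOLLOW(H) = {f, g, h}.
FOLLOW(L): in H→L G G, L is followed by G G with FIRST {epsilon, f, g, h}; in H→L G G, the suffix after L is nullable, so FOLLOW(L) ⊇ FOLLOW(H) = {f, g, h}. Thus FOLLOW(L) = {f, g, h}.
FOLLOW(G): in S→g g g G, the suffix after G is empty, so FOLLOW(G) ⊇ FOLLOW(S) = {$, f, g, h}; in H→L G G (occurrence 1), G is followed by G with FIRST {epsilon, f, g, h}; in H→L G G (occurrence 1), the suffix after G is nullable, so FOLLOW(G) ⊇ FOLLOW(H) = {f, g, h}; in H→L G G (occurrence 2), the suffix after G is empty, so FOLLOW(G) ⊇ FOLLOW(H) = {f, g, h}. Thus FOLLOW(G) = {$, f, g, h}.
FOLLOW(B): in L→h f B, the suffix after B is empty, so FOLLOW(B) ⊇ FOLLOW(L) = {f, g, h}. Thus FOLLOW(B) = {f, g, h}.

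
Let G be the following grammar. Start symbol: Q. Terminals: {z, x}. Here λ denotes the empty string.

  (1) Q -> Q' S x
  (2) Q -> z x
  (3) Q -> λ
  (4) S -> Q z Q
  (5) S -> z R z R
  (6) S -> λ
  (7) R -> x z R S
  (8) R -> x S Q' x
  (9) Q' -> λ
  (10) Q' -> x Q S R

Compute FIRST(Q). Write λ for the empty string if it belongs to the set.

FIRST(R) = {x}
FIRST(Q') = {λ, x}
FIRST(Q) = {λ, x, z}  (via Q' S x)
FIRST(S) = {λ, x, z}  (via Q z Q)

{λ, x, z}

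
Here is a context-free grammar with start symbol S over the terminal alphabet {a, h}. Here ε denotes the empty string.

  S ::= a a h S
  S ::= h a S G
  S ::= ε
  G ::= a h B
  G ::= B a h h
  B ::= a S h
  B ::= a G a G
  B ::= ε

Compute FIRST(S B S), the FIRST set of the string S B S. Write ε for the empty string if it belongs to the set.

{ε, a, h}

FIRST(S): from S::=a a h S we get {a}; from S::=h a S G we get {h}; from S::=ε we get {ε}. So FIRST(S) = {ε, a, h}.
FIRST(B): from B::=a S h we get {a}; from B::=a G a G we get {a}; from B::=ε we get {ε}. So FIRST(B) = {ε, a}.
FIRST(G): from G::=a h B we get {a}; from G::=B a h h we get {a}. So FIRST(G) = {a}.
FIRST(S B S): take FIRST of each symbol in turn, carrying on past any symbol whose FIRST contains ε; result {ε, a, h}.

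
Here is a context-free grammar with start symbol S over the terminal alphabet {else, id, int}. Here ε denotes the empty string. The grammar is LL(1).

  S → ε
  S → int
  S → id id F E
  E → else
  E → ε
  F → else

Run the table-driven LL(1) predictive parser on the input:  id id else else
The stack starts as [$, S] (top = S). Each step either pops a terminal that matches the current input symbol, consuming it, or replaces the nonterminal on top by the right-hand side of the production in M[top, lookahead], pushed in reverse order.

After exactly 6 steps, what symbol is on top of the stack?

     Stack        Input              Action
  1  $ S          id id else else $  expand S → id id F E
  2  $ E F id id  id id else else $  match id
  3  $ E F id     id else else $     match id
  4  $ E F        else else $        expand F → else
  5  $ E else     else else $        match else
  6  $ E          else $             expand E → else
Stack after step 6: $ else (top = else).

else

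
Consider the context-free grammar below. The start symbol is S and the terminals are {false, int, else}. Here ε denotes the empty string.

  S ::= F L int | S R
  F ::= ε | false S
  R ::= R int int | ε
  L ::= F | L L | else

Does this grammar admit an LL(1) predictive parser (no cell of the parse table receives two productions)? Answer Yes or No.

No

FIRST(S) = {else, false, int}
FIRST(F) = {ε, false}
FIRST(R) = {ε, int}
FIRST(L) = {ε, else, false}
FOLLOW(S) = {$, else, false, int}
FOLLOW(F) = {else, false, int}
FOLLOW(R) = {$, else, false, int}
FOLLOW(L) = {else, false, int}
Cell M[F, false] receives both F ::= ε and F ::= false S — the grammar is not LL(1).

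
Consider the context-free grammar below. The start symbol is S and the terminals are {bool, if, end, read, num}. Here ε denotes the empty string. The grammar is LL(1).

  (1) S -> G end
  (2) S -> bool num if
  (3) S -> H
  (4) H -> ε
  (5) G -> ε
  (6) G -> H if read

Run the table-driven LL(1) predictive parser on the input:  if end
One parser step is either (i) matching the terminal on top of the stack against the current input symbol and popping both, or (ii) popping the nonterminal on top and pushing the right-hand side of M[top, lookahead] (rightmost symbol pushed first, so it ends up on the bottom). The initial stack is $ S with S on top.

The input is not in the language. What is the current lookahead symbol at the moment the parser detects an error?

step 1: stack=$ S  input=if end $  — expand S -> G end
step 2: stack=$ end G  input=if end $  — expand G -> H if read
step 3: stack=$ end read if H  input=if end $  — expand H -> ε
step 4: stack=$ end read if  input=if end $  — match if
step 5: stack=$ end read  input=end $  — error: top is terminal read but lookahead is end

end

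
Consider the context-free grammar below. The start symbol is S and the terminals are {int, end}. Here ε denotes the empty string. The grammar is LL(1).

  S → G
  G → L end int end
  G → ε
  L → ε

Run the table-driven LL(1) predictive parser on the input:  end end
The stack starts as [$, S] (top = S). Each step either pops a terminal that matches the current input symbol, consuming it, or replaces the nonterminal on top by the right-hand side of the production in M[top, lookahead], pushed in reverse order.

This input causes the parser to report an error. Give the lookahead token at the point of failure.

     Stack            Input      Action
  1  $ S              end end $  expand S → G
  2  $ G              end end $  expand G → L end int end
  3  $ end int end L  end end $  expand L → ε
  4  $ end int end    end end $  match end
  5  $ end int        end $      error: top is terminal int but lookahead is end

end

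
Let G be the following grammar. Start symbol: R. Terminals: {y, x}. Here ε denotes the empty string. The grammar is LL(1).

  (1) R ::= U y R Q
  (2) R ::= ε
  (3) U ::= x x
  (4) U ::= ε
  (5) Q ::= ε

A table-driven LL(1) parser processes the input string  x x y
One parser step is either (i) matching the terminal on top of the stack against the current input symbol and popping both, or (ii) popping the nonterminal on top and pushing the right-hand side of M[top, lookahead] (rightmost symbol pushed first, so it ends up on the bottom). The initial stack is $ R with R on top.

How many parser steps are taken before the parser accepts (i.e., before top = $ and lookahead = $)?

     Stack        Input    Action
  1  $ R          x x y $  expand R ::= U y R Q
  2  $ Q R y U    x x y $  expand U ::= x x
  3  $ Q R y x x  x x y $  match x
  4  $ Q R y x    x y $    match x
  5  $ Q R y      y $      match y
  6  $ Q R        $        expand R ::= ε
  7  $ Q          $        expand Q ::= ε
Accept reached after 7 steps.

7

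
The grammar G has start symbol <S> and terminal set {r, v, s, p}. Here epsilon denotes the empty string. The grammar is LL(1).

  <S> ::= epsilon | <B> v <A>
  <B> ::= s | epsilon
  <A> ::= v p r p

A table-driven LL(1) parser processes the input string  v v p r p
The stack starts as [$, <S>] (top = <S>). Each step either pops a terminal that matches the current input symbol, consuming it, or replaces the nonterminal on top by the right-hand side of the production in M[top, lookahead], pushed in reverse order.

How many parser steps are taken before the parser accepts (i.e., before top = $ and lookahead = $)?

8

step 1: stack=$ <S>  input=v v p r p $  — expand <S> ::= <B> v <A>
step 2: stack=$ <A> v <B>  input=v v p r p $  — expand <B> ::= epsilon
step 3: stack=$ <A> v  input=v v p r p $  — match v
step 4: stack=$ <A>  input=v p r p $  — expand <A> ::= v p r p
step 5: stack=$ p r p v  input=v p r p $  — match v
step 6: stack=$ p r p  input=p r p $  — match p
step 7: stack=$ p r  input=r p $  — match r
step 8: stack=$ p  input=p $  — match p
Accept reached after 8 steps.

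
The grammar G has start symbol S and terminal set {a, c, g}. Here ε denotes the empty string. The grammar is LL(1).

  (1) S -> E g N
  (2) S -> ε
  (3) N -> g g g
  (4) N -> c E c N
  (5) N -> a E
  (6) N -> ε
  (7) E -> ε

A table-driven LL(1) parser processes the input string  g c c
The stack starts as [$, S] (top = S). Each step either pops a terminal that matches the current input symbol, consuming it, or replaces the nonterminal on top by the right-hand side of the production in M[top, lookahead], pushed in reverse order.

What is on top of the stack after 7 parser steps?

N

step 1: stack=$ S  input=g c c $  — expand S -> E g N
step 2: stack=$ N g E  input=g c c $  — expand E -> ε
step 3: stack=$ N g  input=g c c $  — match g
step 4: stack=$ N  input=c c $  — expand N -> c E c N
step 5: stack=$ N c E c  input=c c $  — match c
step 6: stack=$ N c E  input=c $  — expand E -> ε
step 7: stack=$ N c  input=c $  — match c
Stack after step 7: $ N (top = N).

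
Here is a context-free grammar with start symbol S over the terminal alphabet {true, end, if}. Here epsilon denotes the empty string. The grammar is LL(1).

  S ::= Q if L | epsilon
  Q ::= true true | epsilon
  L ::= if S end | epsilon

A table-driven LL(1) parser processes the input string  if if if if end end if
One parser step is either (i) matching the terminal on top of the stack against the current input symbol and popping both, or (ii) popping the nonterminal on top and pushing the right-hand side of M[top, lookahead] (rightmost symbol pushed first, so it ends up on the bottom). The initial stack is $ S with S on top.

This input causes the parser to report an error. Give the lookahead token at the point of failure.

      Stack           Input                     Action
   1  $ S             if if if if end end if $  expand S ::= Q if L
   2  $ L if Q        if if if if end end if $  expand Q ::= epsilon
   3  $ L if          if if if if end end if $  match if
   4  $ L             if if if end end if $     expand L ::= if S end
   5  $ end S if      if if if end end if $     match if
   6  $ end S         if if end end if $        expand S ::= Q if L
   7  $ end L if Q    if if end end if $        expand Q ::= epsilon
   8  $ end L if      if if end end if $        match if
   9  $ end L         if end end if $           expand L ::= if S end
  10  $ end end S if  if end end if $           match if
  11  $ end end S     end end if $              expand S ::= epsilon
  12  $ end end       end end if $              match end
  13  $ end           end if $                  match end
  14  $               if $                      error: stack empty but input remains

if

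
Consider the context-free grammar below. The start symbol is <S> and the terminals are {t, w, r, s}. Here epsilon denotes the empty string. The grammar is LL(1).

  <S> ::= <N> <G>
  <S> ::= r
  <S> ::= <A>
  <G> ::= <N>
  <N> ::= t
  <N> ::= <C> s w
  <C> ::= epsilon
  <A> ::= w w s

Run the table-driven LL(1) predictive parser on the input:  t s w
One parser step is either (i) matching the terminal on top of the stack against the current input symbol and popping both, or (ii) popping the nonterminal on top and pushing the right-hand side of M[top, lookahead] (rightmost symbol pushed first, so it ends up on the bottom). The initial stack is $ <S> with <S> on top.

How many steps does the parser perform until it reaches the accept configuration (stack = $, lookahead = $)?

8

step 1: stack=$ <S>  input=t s w $  — expand <S> ::= <N> <G>
step 2: stack=$ <G> <N>  input=t s w $  — expand <N> ::= t
step 3: stack=$ <G> t  input=t s w $  — match t
step 4: stack=$ <G>  input=s w $  — expand <G> ::= <N>
step 5: stack=$ <N>  input=s w $  — expand <N> ::= <C> s w
step 6: stack=$ w s <C>  input=s w $  — expand <C> ::= epsilon
step 7: stack=$ w s  input=s w $  — match s
step 8: stack=$ w  input=w $  — match w
Accept reached after 8 steps.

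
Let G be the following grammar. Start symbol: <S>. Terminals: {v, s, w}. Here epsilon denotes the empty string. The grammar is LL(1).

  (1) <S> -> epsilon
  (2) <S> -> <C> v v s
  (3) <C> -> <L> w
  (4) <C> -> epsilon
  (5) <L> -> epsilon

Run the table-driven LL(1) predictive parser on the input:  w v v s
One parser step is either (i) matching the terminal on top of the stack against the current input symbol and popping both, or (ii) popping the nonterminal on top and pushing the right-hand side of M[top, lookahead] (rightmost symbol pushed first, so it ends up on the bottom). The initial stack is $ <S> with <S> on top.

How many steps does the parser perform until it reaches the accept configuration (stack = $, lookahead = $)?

     Stack          Input      Action
  1  $ <S>          w v v s $  expand <S> -> <C> v v s
  2  $ s v v <C>    w v v s $  expand <C> -> <L> w
  3  $ s v v w <L>  w v v s $  expand <L> -> epsilon
  4  $ s v v w      w v v s $  match w
  5  $ s v v        v v s $    match v
  6  $ s v          v s $      match v
  7  $ s            s $        match s
Accept reached after 7 steps.

7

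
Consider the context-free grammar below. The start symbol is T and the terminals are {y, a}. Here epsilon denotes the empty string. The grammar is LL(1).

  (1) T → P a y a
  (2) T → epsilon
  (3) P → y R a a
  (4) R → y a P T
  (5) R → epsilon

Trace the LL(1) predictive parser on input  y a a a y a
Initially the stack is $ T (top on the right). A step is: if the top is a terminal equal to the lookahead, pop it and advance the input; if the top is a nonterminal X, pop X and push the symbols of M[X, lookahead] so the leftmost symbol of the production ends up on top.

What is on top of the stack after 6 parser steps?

a

     Stack            Input          Action
  1  $ T              y a a a y a $  expand T → P a y a
  2  $ a y a P        y a a a y a $  expand P → y R a a
  3  $ a y a a a R y  y a a a y a $  match y
  4  $ a y a a a R    a a a y a $    expand R → epsilon
  5  $ a y a a a      a a a y a $    match a
  6  $ a y a a        a a y a $      match a
Stack after step 6: $ a y a (top = a).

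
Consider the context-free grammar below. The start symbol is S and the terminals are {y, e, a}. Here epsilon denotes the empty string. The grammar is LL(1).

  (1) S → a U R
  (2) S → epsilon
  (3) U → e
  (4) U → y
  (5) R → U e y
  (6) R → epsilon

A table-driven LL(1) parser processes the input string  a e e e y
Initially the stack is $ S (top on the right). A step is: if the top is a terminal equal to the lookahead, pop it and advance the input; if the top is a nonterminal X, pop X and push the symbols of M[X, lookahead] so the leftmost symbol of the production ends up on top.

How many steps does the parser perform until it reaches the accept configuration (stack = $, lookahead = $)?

     Stack    Input        Action
  1  $ S      a e e e y $  expand S → a U R
  2  $ R U a  a e e e y $  match a
  3  $ R U    e e e y $    expand U → e
  4  $ R e    e e e y $    match e
  5  $ R      e e y $      expand R → U e y
  6  $ y e U  e e y $      expand U → e
  7  $ y e e  e e y $      match e
  8  $ y e    e y $        match e
  9  $ y      y $          match y
Accept reached after 9 steps.

9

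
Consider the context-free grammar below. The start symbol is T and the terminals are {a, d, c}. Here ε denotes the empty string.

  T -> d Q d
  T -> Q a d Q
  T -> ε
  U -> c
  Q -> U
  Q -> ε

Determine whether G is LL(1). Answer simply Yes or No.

FIRST(T) = {ε, a, c, d}
FIRST(U) = {c}
FIRST(Q) = {ε, c}
FOLLOW(T) = {$}
FOLLOW(U) = {$, a, d}
FOLLOW(Q) = {$, a, d}
Each cell of M receives at most one production.

Yes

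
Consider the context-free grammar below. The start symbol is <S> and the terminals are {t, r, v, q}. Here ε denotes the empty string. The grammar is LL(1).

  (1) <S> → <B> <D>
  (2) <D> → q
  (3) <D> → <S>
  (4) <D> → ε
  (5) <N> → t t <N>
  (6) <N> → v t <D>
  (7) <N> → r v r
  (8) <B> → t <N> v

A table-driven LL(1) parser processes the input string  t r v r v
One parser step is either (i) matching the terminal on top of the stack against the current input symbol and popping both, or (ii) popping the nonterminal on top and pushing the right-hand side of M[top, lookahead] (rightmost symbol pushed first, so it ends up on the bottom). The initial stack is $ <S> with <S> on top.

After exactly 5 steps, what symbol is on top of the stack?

v

     Stack          Input        Action
  1  $ <S>          t r v r v $  expand <S> → <B> <D>
  2  $ <D> <B>      t r v r v $  expand <B> → t <N> v
  3  $ <D> v <N> t  t r v r v $  match t
  4  $ <D> v <N>    r v r v $    expand <N> → r v r
  5  $ <D> v r v r  r v r v $    match r
Stack after step 5: $ <D> v r v (top = v).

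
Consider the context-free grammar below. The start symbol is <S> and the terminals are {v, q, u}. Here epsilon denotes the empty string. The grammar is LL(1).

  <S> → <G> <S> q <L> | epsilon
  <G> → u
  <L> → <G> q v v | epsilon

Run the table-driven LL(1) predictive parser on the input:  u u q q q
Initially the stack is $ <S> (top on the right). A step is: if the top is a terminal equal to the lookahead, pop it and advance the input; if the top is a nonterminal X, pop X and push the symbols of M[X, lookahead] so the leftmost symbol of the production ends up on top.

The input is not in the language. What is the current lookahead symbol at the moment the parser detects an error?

step 1: stack=$ <S>  input=u u q q q $  — expand <S> → <G> <S> q <L>
step 2: stack=$ <L> q <S> <G>  input=u u q q q $  — expand <G> → u
step 3: stack=$ <L> q <S> u  input=u u q q q $  — match u
step 4: stack=$ <L> q <S>  input=u q q q $  — expand <S> → <G> <S> q <L>
step 5: stack=$ <L> q <L> q <S> <G>  input=u q q q $  — expand <G> → u
step 6: stack=$ <L> q <L> q <S> u  input=u q q q $  — match u
step 7: stack=$ <L> q <L> q <S>  input=q q q $  — expand <S> → epsilon
step 8: stack=$ <L> q <L> q  input=q q q $  — match q
step 9: stack=$ <L> q <L>  input=q q $  — expand <L> → epsilon
step 10: stack=$ <L> q  input=q q $  — match q
step 11: stack=$ <L>  input=q $  — expand <L> → epsilon
step 12: stack=$  input=q $  — error: stack empty but input remains

q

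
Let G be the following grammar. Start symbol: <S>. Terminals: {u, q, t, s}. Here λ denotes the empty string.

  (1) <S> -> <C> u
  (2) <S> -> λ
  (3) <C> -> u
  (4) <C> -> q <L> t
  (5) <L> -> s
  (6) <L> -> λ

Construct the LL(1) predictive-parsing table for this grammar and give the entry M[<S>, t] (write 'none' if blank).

FIRST(<C>): from <C>->u we get {u}; from <C>->q <L> t we get {q}. So FIRST(<C>) = {q, u}.
FIRST(<L>): from <L>->s we get {s}; from <L>->λ we get {λ}. So FIRST(<L>) = {λ, s}.
FIRST(<S>): from <S>-><C> u we get {q, u}; from <S>->λ we get {λ}. So FIRST(<S>) = {λ, q, u}.
FOLLOW(<S>) includes $ since <S> is the start symbol.
FOLLOW(<S>): <S> appears on no right-hand side. Thus FOLLOW(<S>) = {$}.
For <S> -> <C> u: FIRST(<C> u) = {q, u}, so it goes in M[<S>, t] for t ∈ {q, u}.
For <S> -> λ: FIRST(λ) = {λ}, so it goes in M[<S>, t] for t ∈ {}; since λ ∈ FIRST, also for every t ∈ FOLLOW(<S>) = {$}.
None of these place a production in M[<S>, t].

none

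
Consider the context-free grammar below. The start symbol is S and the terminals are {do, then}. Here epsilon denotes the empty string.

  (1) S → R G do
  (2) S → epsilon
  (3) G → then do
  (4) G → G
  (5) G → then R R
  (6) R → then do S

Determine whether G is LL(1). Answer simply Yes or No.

FIRST(S) = {epsilon, then}
FIRST(G) = {then}
FIRST(R) = {then}
FOLLOW(S) = {$, do, then}
FOLLOW(G) = {do}
FOLLOW(R) = {do, then}
Cell M[G, then] receives both G → then do and G → G and G → then R R — the grammar is not LL(1).

No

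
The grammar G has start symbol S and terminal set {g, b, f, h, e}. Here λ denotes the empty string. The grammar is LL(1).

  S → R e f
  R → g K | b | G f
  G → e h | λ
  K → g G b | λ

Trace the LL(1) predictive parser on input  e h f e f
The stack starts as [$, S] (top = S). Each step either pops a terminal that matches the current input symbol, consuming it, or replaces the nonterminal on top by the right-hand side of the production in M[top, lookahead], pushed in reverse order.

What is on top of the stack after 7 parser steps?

f

     Stack        Input        Action
  1  $ S          e h f e f $  expand S → R e f
  2  $ f e R      e h f e f $  expand R → G f
  3  $ f e f G    e h f e f $  expand G → e h
  4  $ f e f h e  e h f e f $  match e
  5  $ f e f h    h f e f $    match h
  6  $ f e f      f e f $      match f
  7  $ f e        e f $        match e
Stack after step 7: $ f (top = f).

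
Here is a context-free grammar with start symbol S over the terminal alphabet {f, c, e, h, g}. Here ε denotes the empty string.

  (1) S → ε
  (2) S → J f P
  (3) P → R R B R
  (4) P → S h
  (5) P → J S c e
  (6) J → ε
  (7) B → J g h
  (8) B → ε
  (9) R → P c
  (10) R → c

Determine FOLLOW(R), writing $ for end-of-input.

FIRST(J): from J→ε we get {ε}. So FIRST(J) = {ε}.
FIRST(S): from S→ε we get {ε}; from S→J f P we get {f}. So FIRST(S) = {ε, f}.
FIRST(B): from B→J g h we get {g}; from B→ε we get {ε}. So FIRST(B) = {ε, g}.
FIRST(P): from P→R R B R we get {c, f, h}; from P→S h we get {f, h}; from P→J S c e we get {c, f}. So FIRST(P) = {c, f, h}.
FIRST(R): from R→P c we get {c, f, h}; from R→c we get {c}. So FIRST(R) = {c, f, h}.
FOLLOW(S) includes $ since S is the start symbol.
FOLLOW(S): in P→S h, S is followed by h with FIRST {h}; in P→J S c e, S is followed by c e with FIRST {c}. Thus FOLLOW(S) = {$, c, h}.
FOLLOW(P): in S→J f P, the suffix after P is empty, so FOLLOW(P) ⊇ FOLLOW(S) = {$, c, h}; in R→P c, P is followed by c with FIRST {c}. Thus FOLLOW(P) = {$, c, h}.
FOLLOW(J): in S→J f P, J is followed by f P with FIRST {f}; in P→J S c e, J is followed by S c e with FIRST {c, f}; in B→J g h, J is followed by g h with FIRST {g}. Thus FOLLOW(J) = {c, f, g}.
FOLLOW(B): in P→R R B R, B is followed by R with FIRST {c, f, h}. Thus FOLLOW(B) = {c, f, h}.
FOLLOW(R): in P→R R B R (occurrence 1), R is followed by R B R with FIRST {c, f, h}; in P→R R B R (occurrence 2), R is followed by B R with FIRST {c, f, g, h}; in P→R R B R (occurrence 3), the suffix after R is empty, so FOLLOW(R) ⊇ FOLLOW(P) = {$, c, h}. Thus FOLLOW(R) = {$, c, f, g, h}.

{$, c, f, g, h}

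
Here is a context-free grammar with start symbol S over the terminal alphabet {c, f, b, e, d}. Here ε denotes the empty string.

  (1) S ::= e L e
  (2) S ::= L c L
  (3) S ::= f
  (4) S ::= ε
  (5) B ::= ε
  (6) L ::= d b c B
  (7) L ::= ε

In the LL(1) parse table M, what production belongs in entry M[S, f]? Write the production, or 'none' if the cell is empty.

FIRST(B): from B::=ε we get {ε}. So FIRST(B) = {ε}.
FIRST(L): from L::=d b c B we get {d}; from L::=ε we get {ε}. So FIRST(L) = {ε, d}.
FIRST(S): from S::=e L e we get {e}; from S::=L c L we get {c, d}; from S::=f we get {f}; from S::=ε we get {ε}. So FIRST(S) = {ε, c, d, e, f}.
FOLLOW(S) includes $ since S is the start symbol.
FOLLOW(S): S appears on no right-hand side. Thus FOLLOW(S) = {$}.
For S ::= e L e: FIRST(e L e) = {e}, so it goes in M[S, t] for t ∈ {e}.
For S ::= L c L: FIRST(L c L) = {c, d}, so it goes in M[S, t] for t ∈ {c, d}.
For S ::= f: FIRST(f) = {f}, so it goes in M[S, t] for t ∈ {f}.
For S ::= ε: FIRST(ε) = {ε}, so it goes in M[S, t] for t ∈ {}; since ε ∈ FIRST, also for every t ∈ FOLLOW(S) = {$}.

S ::= f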